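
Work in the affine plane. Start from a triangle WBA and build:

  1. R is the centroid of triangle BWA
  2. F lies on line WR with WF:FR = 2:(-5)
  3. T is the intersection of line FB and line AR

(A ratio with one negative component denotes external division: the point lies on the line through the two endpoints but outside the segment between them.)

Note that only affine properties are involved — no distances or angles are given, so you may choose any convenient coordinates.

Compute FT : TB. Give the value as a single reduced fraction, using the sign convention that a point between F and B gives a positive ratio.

Work in coordinates with W = (0, 0), B = (1, 0), A = (0, 1).
1. R is the centroid of triangle BWA ⇒ R = (1/3, 1/3)
2. F lies on line WR with WF:FR = 2:(-5) ⇒ F = (-2/9, -2/9)
3. T is the intersection of line FB and line AR ⇒ T = (13/24, -1/12)
T = F + t·(B−F) with t = 5/8, so FT:TB = t:(1−t) = 5/8:3/8

FT:TB = 5/3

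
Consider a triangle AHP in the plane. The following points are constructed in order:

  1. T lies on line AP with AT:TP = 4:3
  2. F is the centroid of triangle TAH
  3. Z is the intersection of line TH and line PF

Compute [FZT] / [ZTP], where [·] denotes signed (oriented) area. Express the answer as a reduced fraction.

[FZT]:[ZTP] = -4/9

Set A = (0, 0), H = (1, 0), P = (0, 1); any affine frame gives the same invariant.
1. T lies on line AP with AT:TP = 4:3 ⇒ T = (0, 4/7)
2. F is the centroid of triangle TAH ⇒ F = (1/3, 4/21)
3. Z is the intersection of line TH and line PF ⇒ Z = (3/13, 40/91)
2·[FZT] = 4/91, 2·[ZTP] = -9/91
[FZT]:[ZTP] = 4/91:-9/91 = -4/9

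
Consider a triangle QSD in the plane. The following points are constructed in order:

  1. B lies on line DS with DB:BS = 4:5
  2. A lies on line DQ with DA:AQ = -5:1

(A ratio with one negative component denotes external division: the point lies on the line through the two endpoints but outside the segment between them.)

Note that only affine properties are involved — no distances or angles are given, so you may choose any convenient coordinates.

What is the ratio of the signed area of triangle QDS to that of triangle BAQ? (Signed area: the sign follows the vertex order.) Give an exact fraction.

[QDS]:[BAQ] = 9

Set Q = (0, 0), S = (1, 0), D = (0, 1); any affine frame gives the same invariant.
1. B lies on line DS with DB:BS = 4:5 ⇒ B = (4/9, 5/9)
2. A lies on line DQ with DA:AQ = -5:1 ⇒ A = (0, -1/4)
2·[QDS] = -1, 2·[BAQ] = -1/9
[QDS]:[BAQ] = -1:-1/9 = 9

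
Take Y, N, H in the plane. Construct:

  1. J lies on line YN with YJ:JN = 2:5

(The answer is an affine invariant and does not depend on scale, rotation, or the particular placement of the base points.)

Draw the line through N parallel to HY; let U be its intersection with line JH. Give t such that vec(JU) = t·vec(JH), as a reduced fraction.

Assign Y = (0, 0), N = (1, 0), H = (0, 1) — the answer is frame-independent, so this choice is without loss of generality.
1. J lies on line YN with YJ:JN = 2:5 ⇒ J = (2/7, 0)
through N parallel to HY: direction (0, -1); meets JH at U = (1, -5/2)
U = J + t·(H−J) with t = -5/2

t = -5/2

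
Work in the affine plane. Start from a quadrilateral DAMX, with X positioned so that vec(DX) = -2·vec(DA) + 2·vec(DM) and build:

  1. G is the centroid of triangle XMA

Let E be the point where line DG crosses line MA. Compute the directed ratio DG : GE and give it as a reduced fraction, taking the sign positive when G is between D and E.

Work in coordinates with D = (0, 0), A = (1, 0), M = (0, 1), X = (-2, 2).
1. G is the centroid of triangle XMA ⇒ G = (-1/3, 1)
line DG meets MA at E = (-1/2, 3/2)
G = D + t·(E−D) with t = 2/3, so DG:GE = 2/3:1/3

DG:GE = 2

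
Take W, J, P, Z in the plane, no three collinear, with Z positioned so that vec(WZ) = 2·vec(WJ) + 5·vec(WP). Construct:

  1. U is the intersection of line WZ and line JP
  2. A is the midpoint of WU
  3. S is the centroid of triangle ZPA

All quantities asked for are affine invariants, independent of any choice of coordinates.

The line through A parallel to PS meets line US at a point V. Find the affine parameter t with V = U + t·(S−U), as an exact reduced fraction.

Choose coordinates W = (0, 0), J = (1, 0), P = (0, 1), Z = (2, 5).
1. U is the intersection of line WZ and line JP ⇒ U = (2/7, 5/7)
2. A is the midpoint of WU ⇒ A = (1/7, 5/14)
3. S is the centroid of triangle ZPA ⇒ S = (5/7, 89/42)
through A parallel to PS: direction (5/7, 47/42); meets US at V = (16/77, 106/231)
V = U + t·(S−U) with t = -2/11

t = -2/11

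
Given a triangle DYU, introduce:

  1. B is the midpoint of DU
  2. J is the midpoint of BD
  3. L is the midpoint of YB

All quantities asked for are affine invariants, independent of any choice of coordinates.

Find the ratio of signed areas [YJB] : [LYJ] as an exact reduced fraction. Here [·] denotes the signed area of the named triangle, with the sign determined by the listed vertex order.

Choose coordinates D = (0, 0), Y = (1, 0), U = (0, 1).
1. B is the midpoint of DU ⇒ B = (0, 1/2)
2. J is the midpoint of BD ⇒ J = (0, 1/4)
3. L is the midpoint of YB ⇒ L = (1/2, 1/4)
2·[YJB] = -1/4, 2·[LYJ] = -1/8
[YJB]:[LYJ] = -1/4:-1/8 = 2

[YJB]:[LYJ] = 2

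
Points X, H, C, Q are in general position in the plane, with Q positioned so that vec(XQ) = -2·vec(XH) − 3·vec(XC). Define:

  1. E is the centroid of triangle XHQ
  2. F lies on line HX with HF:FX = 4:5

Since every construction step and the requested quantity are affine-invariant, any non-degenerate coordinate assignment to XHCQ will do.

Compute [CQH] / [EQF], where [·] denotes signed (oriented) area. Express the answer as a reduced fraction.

[CQH]:[EQF] = 54

Work in coordinates with X = (0, 0), H = (1, 0), C = (0, 1), Q = (-2, -3).
1. E is the centroid of triangle XHQ ⇒ E = (-1/3, -1)
2. F lies on line HX with HF:FX = 4:5 ⇒ F = (5/9, 0)
2·[CQH] = 6, 2·[EQF] = 1/9
[CQH]:[EQF] = 6:1/9 = 54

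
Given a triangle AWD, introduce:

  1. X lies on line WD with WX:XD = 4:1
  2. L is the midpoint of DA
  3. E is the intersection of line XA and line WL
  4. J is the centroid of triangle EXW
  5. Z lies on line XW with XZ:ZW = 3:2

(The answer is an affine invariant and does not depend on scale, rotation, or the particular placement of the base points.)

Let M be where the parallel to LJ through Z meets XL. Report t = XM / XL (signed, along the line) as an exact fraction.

t = 57/50

Set A = (0, 0), W = (1, 0), D = (0, 1); any affine frame gives the same invariant.
1. X lies on line WD with WX:XD = 4:1 ⇒ X = (1/5, 4/5)
2. L is the midpoint of DA ⇒ L = (0, 1/2)
3. E is the intersection of line XA and line WL ⇒ E = (1/9, 4/9)
4. J is the centroid of triangle EXW ⇒ J = (59/135, 56/135)
5. Z lies on line XW with XZ:ZW = 3:2 ⇒ Z = (17/25, 8/25)
through Z parallel to LJ: direction (59/135, -23/270); meets XL at M = (-7/250, 229/500)
M = X + t·(L−X) with t = 57/50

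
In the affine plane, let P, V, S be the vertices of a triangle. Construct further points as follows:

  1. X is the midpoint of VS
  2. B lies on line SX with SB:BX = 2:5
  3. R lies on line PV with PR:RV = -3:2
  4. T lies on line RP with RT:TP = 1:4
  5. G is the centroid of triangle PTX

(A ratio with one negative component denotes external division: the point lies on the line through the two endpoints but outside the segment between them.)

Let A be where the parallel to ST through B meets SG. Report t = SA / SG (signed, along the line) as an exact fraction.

t = 6/31

Set P = (0, 0), V = (1, 0), S = (0, 1); any affine frame gives the same invariant.
1. X is the midpoint of VS ⇒ X = (1/2, 1/2)
2. B lies on line SX with SB:BX = 2:5 ⇒ B = (1/7, 6/7)
3. R lies on line PV with PR:RV = -3:2 ⇒ R = (3, 0)
4. T lies on line RP with RT:TP = 1:4 ⇒ T = (12/5, 0)
5. G is the centroid of triangle PTX ⇒ G = (29/30, 1/6)
through B parallel to ST: direction (12/5, -1); meets SG at A = (29/155, 26/31)
A = S + t·(G−S) with t = 6/31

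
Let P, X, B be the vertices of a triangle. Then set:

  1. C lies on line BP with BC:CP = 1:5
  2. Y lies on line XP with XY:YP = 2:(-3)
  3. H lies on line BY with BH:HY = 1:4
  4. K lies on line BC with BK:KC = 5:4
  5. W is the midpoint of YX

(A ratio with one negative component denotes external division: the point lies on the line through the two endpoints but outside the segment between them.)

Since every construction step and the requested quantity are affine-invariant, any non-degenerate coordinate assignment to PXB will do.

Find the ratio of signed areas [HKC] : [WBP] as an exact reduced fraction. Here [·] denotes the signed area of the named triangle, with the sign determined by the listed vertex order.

Choose coordinates P = (0, 0), X = (1, 0), B = (0, 1).
1. C lies on line BP with BC:CP = 1:5 ⇒ C = (0, 5/6)
2. Y lies on line XP with XY:YP = 2:(-3) ⇒ Y = (3, 0)
3. H lies on line BY with BH:HY = 1:4 ⇒ H = (3/5, 4/5)
4. K lies on line BC with BK:KC = 5:4 ⇒ K = (0, 49/54)
5. W is the midpoint of YX ⇒ W = (2, 0)
2·[HKC] = 2/45, 2·[WBP] = 2
[HKC]:[WBP] = 2/45:2 = 1/45

[HKC]:[WBP] = 1/45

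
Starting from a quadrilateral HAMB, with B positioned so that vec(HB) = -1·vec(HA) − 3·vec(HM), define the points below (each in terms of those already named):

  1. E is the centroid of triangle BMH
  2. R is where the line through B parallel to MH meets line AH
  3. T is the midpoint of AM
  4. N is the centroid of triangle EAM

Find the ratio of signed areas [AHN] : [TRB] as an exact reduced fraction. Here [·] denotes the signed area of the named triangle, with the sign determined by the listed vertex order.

[AHN]:[TRB] = -2/81

Work in coordinates with H = (0, 0), A = (1, 0), M = (0, 1), B = (-1, -3).
1. E is the centroid of triangle BMH ⇒ E = (-1/3, -2/3)
2. R is where the line through B parallel to MH meets line AH ⇒ R = (-1, 0)
3. T is the midpoint of AM ⇒ T = (1/2, 1/2)
4. N is the centroid of triangle EAM ⇒ N = (2/9, 1/9)
2·[AHN] = -1/9, 2·[TRB] = 9/2
[AHN]:[TRB] = -1/9:9/2 = -2/81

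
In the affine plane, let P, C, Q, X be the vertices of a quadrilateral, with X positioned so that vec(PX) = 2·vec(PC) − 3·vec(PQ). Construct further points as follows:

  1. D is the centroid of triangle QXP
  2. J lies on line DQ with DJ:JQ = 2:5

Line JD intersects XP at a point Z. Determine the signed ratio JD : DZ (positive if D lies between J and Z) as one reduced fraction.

JD:DZ = 4/7

Work in coordinates with P = (0, 0), C = (1, 0), Q = (0, 1), X = (2, -3).
1. D is the centroid of triangle QXP ⇒ D = (2/3, -2/3)
2. J lies on line DQ with DJ:JQ = 2:5 ⇒ J = (10/21, -4/21)
line JD meets XP at Z = (1, -3/2)
D = J + t·(Z−J) with t = 4/11, so JD:DZ = 4/11:7/11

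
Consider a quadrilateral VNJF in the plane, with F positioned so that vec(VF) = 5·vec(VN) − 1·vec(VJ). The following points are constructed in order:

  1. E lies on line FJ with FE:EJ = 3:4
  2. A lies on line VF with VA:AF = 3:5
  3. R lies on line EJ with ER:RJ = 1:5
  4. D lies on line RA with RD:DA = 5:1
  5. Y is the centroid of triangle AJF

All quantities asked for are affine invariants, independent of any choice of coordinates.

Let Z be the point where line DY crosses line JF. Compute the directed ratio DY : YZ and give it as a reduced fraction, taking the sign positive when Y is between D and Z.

Set V = (0, 0), N = (1, 0), J = (0, 1), F = (5, -1); any affine frame gives the same invariant.
1. E lies on line FJ with FE:EJ = 3:4 ⇒ E = (20/7, -1/7)
2. A lies on line VF with VA:AF = 3:5 ⇒ A = (15/8, -3/8)
3. R lies on line EJ with ER:RJ = 1:5 ⇒ R = (50/21, 1/21)
4. D lies on line RA with RD:DA = 5:1 ⇒ D = (1975/1008, -307/1008)
5. Y is the centroid of triangle AJF ⇒ Y = (55/24, -1/8)
line DY meets JF at Z = (475/189, -1/189)
Y = D + t·(Z−D) with t = 3/5, so DY:YZ = 3/5:2/5

DY:YZ = 3/2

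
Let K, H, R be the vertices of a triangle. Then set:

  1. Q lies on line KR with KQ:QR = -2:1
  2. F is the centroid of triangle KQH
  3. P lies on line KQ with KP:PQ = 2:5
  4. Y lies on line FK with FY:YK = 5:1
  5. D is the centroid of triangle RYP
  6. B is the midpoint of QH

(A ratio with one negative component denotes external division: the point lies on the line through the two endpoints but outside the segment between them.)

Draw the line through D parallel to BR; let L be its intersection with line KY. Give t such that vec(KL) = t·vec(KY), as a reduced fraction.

Assign K = (0, 0), H = (1, 0), R = (0, 1) — the answer is frame-independent, so this choice is without loss of generality.
1. Q lies on line KR with KQ:QR = -2:1 ⇒ Q = (0, 2)
2. F is the centroid of triangle KQH ⇒ F = (1/3, 2/3)
3. P lies on line KQ with KP:PQ = 2:5 ⇒ P = (0, 4/7)
4. Y lies on line FK with FY:YK = 5:1 ⇒ Y = (1/18, 1/9)
5. D is the centroid of triangle RYP ⇒ D = (1/54, 106/189)
6. B is the midpoint of QH ⇒ B = (1/2, 1)
through D parallel to BR: direction (-1/2, 0); meets KY at L = (53/189, 106/189)
L = K + t·(Y−K) with t = 106/21

t = 106/21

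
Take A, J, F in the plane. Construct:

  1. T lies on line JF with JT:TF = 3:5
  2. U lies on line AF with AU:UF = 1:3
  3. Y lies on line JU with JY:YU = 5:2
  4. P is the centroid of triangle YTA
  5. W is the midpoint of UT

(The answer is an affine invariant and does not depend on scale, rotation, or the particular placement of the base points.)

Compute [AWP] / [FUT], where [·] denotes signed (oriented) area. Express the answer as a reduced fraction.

[AWP]:[FUT] = -5/63

Work in coordinates with A = (0, 0), J = (1, 0), F = (0, 1).
1. T lies on line JF with JT:TF = 3:5 ⇒ T = (5/8, 3/8)
2. U lies on line AF with AU:UF = 1:3 ⇒ U = (0, 1/4)
3. Y lies on line JU with JY:YU = 5:2 ⇒ Y = (2/7, 5/28)
4. P is the centroid of triangle YTA ⇒ P = (17/56, 31/168)
5. W is the midpoint of UT ⇒ W = (5/16, 5/16)
2·[AWP] = -25/672, 2·[FUT] = 15/32
[AWP]:[FUT] = -25/672:15/32 = -5/63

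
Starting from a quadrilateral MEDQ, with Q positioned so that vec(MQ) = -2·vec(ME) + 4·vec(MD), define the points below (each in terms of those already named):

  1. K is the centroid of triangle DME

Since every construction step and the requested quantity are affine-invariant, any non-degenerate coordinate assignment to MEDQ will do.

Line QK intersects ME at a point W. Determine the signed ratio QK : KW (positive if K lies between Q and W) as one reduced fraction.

QK:KW = 11

Assign M = (0, 0), E = (1, 0), D = (0, 1), Q = (-2, 4) — the answer is frame-independent, so this choice is without loss of generality.
1. K is the centroid of triangle DME ⇒ K = (1/3, 1/3)
line QK meets ME at W = (6/11, 0)
K = Q + t·(W−Q) with t = 11/12, so QK:KW = 11/12:1/12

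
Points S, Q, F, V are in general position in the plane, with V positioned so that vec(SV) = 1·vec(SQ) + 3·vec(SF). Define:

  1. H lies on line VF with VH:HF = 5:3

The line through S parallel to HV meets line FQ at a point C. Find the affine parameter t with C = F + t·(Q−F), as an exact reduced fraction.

t = 1/3

Assign S = (0, 0), Q = (1, 0), F = (0, 1), V = (1, 3) — the answer is frame-independent, so this choice is without loss of generality.
1. H lies on line VF with VH:HF = 5:3 ⇒ H = (3/8, 7/4)
through S parallel to HV: direction (5/8, 5/4); meets FQ at C = (1/3, 2/3)
C = F + t·(Q−F) with t = 1/3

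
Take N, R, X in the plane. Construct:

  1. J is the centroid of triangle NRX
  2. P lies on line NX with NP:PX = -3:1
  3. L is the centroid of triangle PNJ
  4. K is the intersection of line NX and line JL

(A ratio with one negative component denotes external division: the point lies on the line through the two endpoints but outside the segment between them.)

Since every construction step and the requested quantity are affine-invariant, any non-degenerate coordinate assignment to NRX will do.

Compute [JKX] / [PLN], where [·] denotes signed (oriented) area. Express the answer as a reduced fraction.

Set N = (0, 0), R = (1, 0), X = (0, 1); any affine frame gives the same invariant.
1. J is the centroid of triangle NRX ⇒ J = (1/3, 1/3)
2. P lies on line NX with NP:PX = -3:1 ⇒ P = (0, 3/2)
3. L is the centroid of triangle PNJ ⇒ L = (1/9, 11/18)
4. K is the intersection of line NX and line JL ⇒ K = (0, 3/4)
2·[JKX] = -1/12, 2·[PLN] = -1/6
[JKX]:[PLN] = -1/12:-1/6 = 1/2

[JKX]:[PLN] = 1/2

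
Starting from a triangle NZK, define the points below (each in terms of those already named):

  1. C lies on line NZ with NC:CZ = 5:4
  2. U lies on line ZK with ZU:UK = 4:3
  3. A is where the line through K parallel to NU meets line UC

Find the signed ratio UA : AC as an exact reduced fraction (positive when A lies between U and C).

UA:AC = -27/47

Assign N = (0, 0), Z = (1, 0), K = (0, 1) — the answer is frame-independent, so this choice is without loss of generality.
1. C lies on line NZ with NC:CZ = 5:4 ⇒ C = (5/9, 0)
2. U lies on line ZK with ZU:UK = 4:3 ⇒ U = (3/7, 4/7)
3. A is where the line through K parallel to NU meets line UC ⇒ A = (9/35, 47/35)
A = U + t·(C−U) with t = -27/20, so UA:AC = t:(1−t) = -27/20:47/20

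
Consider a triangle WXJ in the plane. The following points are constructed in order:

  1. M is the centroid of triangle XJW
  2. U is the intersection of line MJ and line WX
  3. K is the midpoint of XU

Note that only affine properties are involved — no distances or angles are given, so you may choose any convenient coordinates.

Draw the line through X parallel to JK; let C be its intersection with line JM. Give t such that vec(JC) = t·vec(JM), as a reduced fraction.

Assign W = (0, 0), X = (1, 0), J = (0, 1) — the answer is frame-independent, so this choice is without loss of generality.
1. M is the centroid of triangle XJW ⇒ M = (1/3, 1/3)
2. U is the intersection of line MJ and line WX ⇒ U = (1/2, 0)
3. K is the midpoint of XU ⇒ K = (3/4, 0)
through X parallel to JK: direction (3/4, -1); meets JM at C = (-1/2, 2)
C = J + t·(M−J) with t = -3/2

t = -3/2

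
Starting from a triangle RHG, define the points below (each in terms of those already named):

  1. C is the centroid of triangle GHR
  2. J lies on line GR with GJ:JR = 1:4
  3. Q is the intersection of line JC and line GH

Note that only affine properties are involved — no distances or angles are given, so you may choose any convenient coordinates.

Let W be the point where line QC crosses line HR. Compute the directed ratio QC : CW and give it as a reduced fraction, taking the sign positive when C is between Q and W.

Choose coordinates R = (0, 0), H = (1, 0), G = (0, 1).
1. C is the centroid of triangle GHR ⇒ C = (1/3, 1/3)
2. J lies on line GR with GJ:JR = 1:4 ⇒ J = (0, 4/5)
3. Q is the intersection of line JC and line GH ⇒ Q = (-1/2, 3/2)
line QC meets HR at W = (4/7, 0)
C = Q + t·(W−Q) with t = 7/9, so QC:CW = 7/9:2/9

QC:CW = 7/2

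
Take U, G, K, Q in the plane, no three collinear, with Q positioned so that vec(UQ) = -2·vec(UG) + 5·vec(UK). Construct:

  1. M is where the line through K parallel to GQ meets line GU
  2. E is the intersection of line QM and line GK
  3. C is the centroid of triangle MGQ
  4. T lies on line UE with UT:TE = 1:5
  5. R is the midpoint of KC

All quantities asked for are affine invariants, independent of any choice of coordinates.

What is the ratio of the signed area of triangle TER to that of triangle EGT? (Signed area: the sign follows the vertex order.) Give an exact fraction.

[TER]:[EGT] = -1/3

Choose coordinates U = (0, 0), G = (1, 0), K = (0, 1), Q = (-2, 5).
1. M is where the line through K parallel to GQ meets line GU ⇒ M = (3/5, 0)
2. E is the intersection of line QM and line GK ⇒ E = (1/6, 5/6)
3. C is the centroid of triangle MGQ ⇒ C = (-2/15, 5/3)
4. T lies on line UE with UT:TE = 1:5 ⇒ T = (1/36, 5/36)
5. R is the midpoint of KC ⇒ R = (-1/15, 4/3)
2·[TER] = 25/108, 2·[EGT] = -25/36
[TER]:[EGT] = 25/108:-25/36 = -1/3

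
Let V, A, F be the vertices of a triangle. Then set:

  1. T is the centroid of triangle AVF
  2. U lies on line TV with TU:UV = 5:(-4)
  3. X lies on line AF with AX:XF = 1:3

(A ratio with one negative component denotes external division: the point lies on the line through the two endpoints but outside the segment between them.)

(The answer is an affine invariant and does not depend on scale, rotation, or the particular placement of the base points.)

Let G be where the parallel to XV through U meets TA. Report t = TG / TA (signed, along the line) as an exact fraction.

t = 2

Choose coordinates V = (0, 0), A = (1, 0), F = (0, 1).
1. T is the centroid of triangle AVF ⇒ T = (1/3, 1/3)
2. U lies on line TV with TU:UV = 5:(-4) ⇒ U = (-4/3, -4/3)
3. X lies on line AF with AX:XF = 1:3 ⇒ X = (3/4, 1/4)
through U parallel to XV: direction (-3/4, -1/4); meets TA at G = (5/3, -1/3)
G = T + t·(A−T) with t = 2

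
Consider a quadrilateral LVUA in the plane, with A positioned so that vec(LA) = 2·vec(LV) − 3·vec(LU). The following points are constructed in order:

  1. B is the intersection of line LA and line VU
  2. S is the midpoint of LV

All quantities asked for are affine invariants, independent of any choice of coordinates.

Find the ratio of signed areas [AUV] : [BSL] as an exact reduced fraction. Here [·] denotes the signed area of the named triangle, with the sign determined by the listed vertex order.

[AUV]:[BSL] = 4/3

Assign L = (0, 0), V = (1, 0), U = (0, 1), A = (2, -3) — the answer is frame-independent, so this choice is without loss of generality.
1. B is the intersection of line LA and line VU ⇒ B = (-2, 3)
2. S is the midpoint of LV ⇒ S = (1/2, 0)
2·[AUV] = -2, 2·[BSL] = -3/2
[AUV]:[BSL] = -2:-3/2 = 4/3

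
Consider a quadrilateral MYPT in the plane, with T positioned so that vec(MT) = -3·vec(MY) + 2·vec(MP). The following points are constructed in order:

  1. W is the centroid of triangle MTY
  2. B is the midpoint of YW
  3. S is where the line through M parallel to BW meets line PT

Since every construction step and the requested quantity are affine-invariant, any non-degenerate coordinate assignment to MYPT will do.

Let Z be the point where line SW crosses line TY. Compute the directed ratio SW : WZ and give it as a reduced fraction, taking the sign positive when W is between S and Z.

SW:WZ = 11

Choose coordinates M = (0, 0), Y = (1, 0), P = (0, 1), T = (-3, 2).
1. W is the centroid of triangle MTY ⇒ W = (-2/3, 2/3)
2. B is the midpoint of YW ⇒ B = (1/6, 1/3)
3. S is where the line through M parallel to BW meets line PT ⇒ S = (-15, 6)
line SW meets TY at Z = (7/11, 2/11)
W = S + t·(Z−S) with t = 11/12, so SW:WZ = 11/12:1/12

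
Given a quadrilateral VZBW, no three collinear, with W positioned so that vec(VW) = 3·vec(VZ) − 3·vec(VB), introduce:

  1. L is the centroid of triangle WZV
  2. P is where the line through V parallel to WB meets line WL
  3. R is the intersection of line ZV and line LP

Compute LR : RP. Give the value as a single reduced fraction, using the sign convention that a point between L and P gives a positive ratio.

LR:RP = 1/6

Choose coordinates V = (0, 0), Z = (1, 0), B = (0, 1), W = (3, -3).
1. L is the centroid of triangle WZV ⇒ L = (4/3, -1)
2. P is where the line through V parallel to WB meets line WL ⇒ P = (-9/2, 6)
3. R is the intersection of line ZV and line LP ⇒ R = (1/2, 0)
R = L + t·(P−L) with t = 1/7, so LR:RP = t:(1−t) = 1/7:6/7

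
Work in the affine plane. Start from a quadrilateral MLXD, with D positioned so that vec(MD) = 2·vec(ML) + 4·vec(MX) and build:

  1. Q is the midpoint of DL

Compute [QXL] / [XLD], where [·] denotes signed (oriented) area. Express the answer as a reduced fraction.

[QXL]:[XLD] = 1/2

Assign M = (0, 0), L = (1, 0), X = (0, 1), D = (2, 4) — the answer is frame-independent, so this choice is without loss of generality.
1. Q is the midpoint of DL ⇒ Q = (3/2, 2)
2·[QXL] = 5/2, 2·[XLD] = 5
[QXL]:[XLD] = 5/2:5 = 1/2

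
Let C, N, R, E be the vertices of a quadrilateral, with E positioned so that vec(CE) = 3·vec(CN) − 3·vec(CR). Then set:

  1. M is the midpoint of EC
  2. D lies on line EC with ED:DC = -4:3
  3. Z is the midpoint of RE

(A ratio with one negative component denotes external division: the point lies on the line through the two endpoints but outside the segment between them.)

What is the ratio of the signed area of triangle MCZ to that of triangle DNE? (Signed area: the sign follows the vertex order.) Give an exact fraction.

[MCZ]:[DNE] = 1/16

Choose coordinates C = (0, 0), N = (1, 0), R = (0, 1), E = (3, -3).
1. M is the midpoint of EC ⇒ M = (3/2, -3/2)
2. D lies on line EC with ED:DC = -4:3 ⇒ D = (-9, 9)
3. Z is the midpoint of RE ⇒ Z = (3/2, -1)
2·[MCZ] = -3/4, 2·[DNE] = -12
[MCZ]:[DNE] = -3/4:-12 = 1/16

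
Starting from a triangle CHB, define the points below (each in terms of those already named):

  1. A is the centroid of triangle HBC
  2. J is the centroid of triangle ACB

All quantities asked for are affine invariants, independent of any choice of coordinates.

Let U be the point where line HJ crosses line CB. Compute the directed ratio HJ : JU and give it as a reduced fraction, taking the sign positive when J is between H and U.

Assign C = (0, 0), H = (1, 0), B = (0, 1) — the answer is frame-independent, so this choice is without loss of generality.
1. A is the centroid of triangle HBC ⇒ A = (1/3, 1/3)
2. J is the centroid of triangle ACB ⇒ J = (1/9, 4/9)
line HJ meets CB at U = (0, 1/2)
J = H + t·(U−H) with t = 8/9, so HJ:JU = 8/9:1/9

HJ:JU = 8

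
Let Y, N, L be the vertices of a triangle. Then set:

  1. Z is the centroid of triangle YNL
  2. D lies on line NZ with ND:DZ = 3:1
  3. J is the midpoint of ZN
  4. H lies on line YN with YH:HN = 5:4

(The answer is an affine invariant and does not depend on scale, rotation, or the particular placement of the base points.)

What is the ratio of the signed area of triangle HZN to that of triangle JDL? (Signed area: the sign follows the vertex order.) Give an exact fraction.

[HZN]:[JDL] = 16/9

Choose coordinates Y = (0, 0), N = (1, 0), L = (0, 1).
1. Z is the centroid of triangle YNL ⇒ Z = (1/3, 1/3)
2. D lies on line NZ with ND:DZ = 3:1 ⇒ D = (1/2, 1/4)
3. J is the midpoint of ZN ⇒ J = (2/3, 1/6)
4. H lies on line YN with YH:HN = 5:4 ⇒ H = (5/9, 0)
2·[HZN] = -4/27, 2·[JDL] = -1/12
[HZN]:[JDL] = -4/27:-1/12 = 16/9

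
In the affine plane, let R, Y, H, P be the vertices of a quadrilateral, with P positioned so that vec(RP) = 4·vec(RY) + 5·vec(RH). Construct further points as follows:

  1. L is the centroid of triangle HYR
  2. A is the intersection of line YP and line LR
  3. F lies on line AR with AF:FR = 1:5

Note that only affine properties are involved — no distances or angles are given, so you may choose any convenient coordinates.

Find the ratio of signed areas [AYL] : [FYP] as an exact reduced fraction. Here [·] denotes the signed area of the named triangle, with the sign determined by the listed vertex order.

Set R = (0, 0), Y = (1, 0), H = (0, 1), P = (4, 5); any affine frame gives the same invariant.
1. L is the centroid of triangle HYR ⇒ L = (1/3, 1/3)
2. A is the intersection of line YP and line LR ⇒ A = (5/2, 5/2)
3. F lies on line AR with AF:FR = 1:5 ⇒ F = (25/12, 25/12)
2·[AYL] = -13/6, 2·[FYP] = 5/6
[AYL]:[FYP] = -13/6:5/6 = -13/5

[AYL]:[FYP] = -13/5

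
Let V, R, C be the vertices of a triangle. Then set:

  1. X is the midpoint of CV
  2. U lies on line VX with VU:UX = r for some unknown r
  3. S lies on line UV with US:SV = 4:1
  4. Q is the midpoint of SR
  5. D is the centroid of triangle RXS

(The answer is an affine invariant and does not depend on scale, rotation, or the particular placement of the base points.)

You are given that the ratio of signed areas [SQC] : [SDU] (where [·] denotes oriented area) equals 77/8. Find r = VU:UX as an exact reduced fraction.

Work in coordinates with V = (0, 0), R = (1, 0), C = (0, 1).
1. X is the midpoint of CV ⇒ X = (0, 1/2)
2. With VU:UX = r, write λ = r/(r+1) so U = V + λ·(X−V); U is affine-linear in λ
3. S lies on line UV with US:SV = 4:1 ⇒ S is an affine combination of earlier points and hence also affine-linear in λ
4. Q is the midpoint of SR ⇒ Q is an affine combination of earlier points and hence also affine-linear in λ
5. D is the centroid of triangle RXS ⇒ D is an affine combination of earlier points and hence also affine-linear in λ
Every point depending on U is an affine combination of U and λ-independent points, so each such coordinate is linear in λ; the λ² term in each signed area is a multiple of (X−V)×(X−V) = 0, so 2·[SQC] and 2·[SDU] are each linear in λ. Evaluating at λ=0 and λ=1:
  2·[SQC] = -1/20·λ + 1/2,   2·[SDU] = 2/15·λ
So [SQC]:[SDU] = (-1/20·λ + 1/2) / (2/15·λ). Setting this equal to 77/8:
  -1/20·λ + 1/2 = 77/8·(2/15·λ)  ⇒  λ = 3/8
Then r = λ/(1−λ) = (3/8)/(5/8) = 3/5. Check: with r = 3/5, U = (0, 3/16) and [SQC]:[SDU] = 77/8 as required.

r = 3/5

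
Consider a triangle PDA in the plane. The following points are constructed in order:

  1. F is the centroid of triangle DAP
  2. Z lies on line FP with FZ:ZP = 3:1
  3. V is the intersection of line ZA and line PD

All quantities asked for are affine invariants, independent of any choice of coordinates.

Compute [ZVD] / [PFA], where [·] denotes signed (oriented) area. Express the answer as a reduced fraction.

[ZVD]:[PFA] = 5/22

Work in coordinates with P = (0, 0), D = (1, 0), A = (0, 1).
1. F is the centroid of triangle DAP ⇒ F = (1/3, 1/3)
2. Z lies on line FP with FZ:ZP = 3:1 ⇒ Z = (1/12, 1/12)
3. V is the intersection of line ZA and line PD ⇒ V = (1/11, 0)
2·[ZVD] = 5/66, 2·[PFA] = 1/3
[ZVD]:[PFA] = 5/66:1/3 = 5/22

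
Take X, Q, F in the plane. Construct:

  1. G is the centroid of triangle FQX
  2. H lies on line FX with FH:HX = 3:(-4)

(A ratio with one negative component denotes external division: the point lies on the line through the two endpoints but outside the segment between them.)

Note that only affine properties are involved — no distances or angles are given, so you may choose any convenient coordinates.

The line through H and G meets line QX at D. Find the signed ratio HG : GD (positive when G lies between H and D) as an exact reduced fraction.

Set X = (0, 0), Q = (1, 0), F = (0, 1); any affine frame gives the same invariant.
1. G is the centroid of triangle FQX ⇒ G = (1/3, 1/3)
2. H lies on line FX with FH:HX = 3:(-4) ⇒ H = (0, 4)
line HG meets QX at D = (4/11, 0)
G = H + t·(D−H) with t = 11/12, so HG:GD = 11/12:1/12

HG:GD = 11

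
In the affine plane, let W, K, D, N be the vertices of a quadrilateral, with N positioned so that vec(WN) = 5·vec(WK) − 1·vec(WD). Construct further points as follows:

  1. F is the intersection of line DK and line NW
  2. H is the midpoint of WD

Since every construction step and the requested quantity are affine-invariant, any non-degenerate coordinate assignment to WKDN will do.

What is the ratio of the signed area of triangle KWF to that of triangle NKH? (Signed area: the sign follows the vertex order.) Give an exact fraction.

Set W = (0, 0), K = (1, 0), D = (0, 1), N = (5, -1); any affine frame gives the same invariant.
1. F is the intersection of line DK and line NW ⇒ F = (5/4, -1/4)
2. H is the midpoint of WD ⇒ H = (0, 1/2)
2·[KWF] = 1/4, 2·[NKH] = -1
[KWF]:[NKH] = 1/4:-1 = -1/4

[KWF]:[NKH] = -1/4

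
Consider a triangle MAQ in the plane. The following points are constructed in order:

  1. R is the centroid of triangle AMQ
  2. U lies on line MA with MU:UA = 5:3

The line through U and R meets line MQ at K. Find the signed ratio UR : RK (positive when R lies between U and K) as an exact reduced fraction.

UR:RK = 7/8

Choose coordinates M = (0, 0), A = (1, 0), Q = (0, 1).
1. R is the centroid of triangle AMQ ⇒ R = (1/3, 1/3)
2. U lies on line MA with MU:UA = 5:3 ⇒ U = (5/8, 0)
line UR meets MQ at K = (0, 5/7)
R = U + t·(K−U) with t = 7/15, so UR:RK = 7/15:8/15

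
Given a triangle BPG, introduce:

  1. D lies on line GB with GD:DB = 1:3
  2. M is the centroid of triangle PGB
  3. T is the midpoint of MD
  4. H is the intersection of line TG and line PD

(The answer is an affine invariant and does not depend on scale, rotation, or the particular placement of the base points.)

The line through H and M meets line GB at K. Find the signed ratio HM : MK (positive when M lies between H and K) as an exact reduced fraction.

Set B = (0, 0), P = (1, 0), G = (0, 1); any affine frame gives the same invariant.
1. D lies on line GB with GD:DB = 1:3 ⇒ D = (0, 3/4)
2. M is the centroid of triangle PGB ⇒ M = (1/3, 1/3)
3. T is the midpoint of MD ⇒ T = (1/6, 13/24)
4. H is the intersection of line TG and line PD ⇒ H = (1/8, 21/32)
line HM meets GB at K = (0, 17/20)
M = H + t·(K−H) with t = -5/3, so HM:MK = -5/3:8/3

HM:MK = -5/8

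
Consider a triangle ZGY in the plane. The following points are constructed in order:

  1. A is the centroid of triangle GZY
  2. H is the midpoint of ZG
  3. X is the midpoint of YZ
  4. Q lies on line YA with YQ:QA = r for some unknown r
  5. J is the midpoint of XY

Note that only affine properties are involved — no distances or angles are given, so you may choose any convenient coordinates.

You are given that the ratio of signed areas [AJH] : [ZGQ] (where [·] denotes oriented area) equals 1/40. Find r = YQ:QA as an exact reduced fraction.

r = -1/2

Choose coordinates Z = (0, 0), G = (1, 0), Y = (0, 1).
1. A is the centroid of triangle GZY ⇒ A = (1/3, 1/3)
2. H is the midpoint of ZG ⇒ H = (1/2, 0)
3. X is the midpoint of YZ ⇒ X = (0, 1/2)
4. With YQ:QA = r, write λ = r/(r+1) so Q = Y + λ·(A−Y); Q is affine-linear in λ
5. J is the midpoint of XY ⇒ J = (0, 3/4)
Every point depending on Q is an affine combination of Q and λ-independent points, so each such coordinate is linear in λ; the λ² term in each signed area is a multiple of (A−Y)×(A−Y) = 0, so 2·[AJH] and 2·[ZGQ] are each linear in λ. Evaluating at λ=0 and λ=1:
  2·[AJH] = 1/24,   2·[ZGQ] = -2/3·λ + 1
So [AJH]:[ZGQ] = (1/24) / (-2/3·λ + 1). Setting this equal to 1/40:
  1/24 = 1/40·(-2/3·λ + 1)  ⇒  λ = -1
Then r = λ/(1−λ) = (-1)/(2) = -1/2. Check: with r = -1/2, Q = (-1/3, 5/3) and [AJH]:[ZGQ] = 1/40 as required.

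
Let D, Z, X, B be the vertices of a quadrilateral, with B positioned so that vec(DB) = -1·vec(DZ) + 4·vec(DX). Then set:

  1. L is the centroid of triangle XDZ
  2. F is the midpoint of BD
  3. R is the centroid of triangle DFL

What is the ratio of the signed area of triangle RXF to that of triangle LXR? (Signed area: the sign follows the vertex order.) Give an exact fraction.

[RXF]:[LXR] = 3/2

Choose coordinates D = (0, 0), Z = (1, 0), X = (0, 1), B = (-1, 4).
1. L is the centroid of triangle XDZ ⇒ L = (1/3, 1/3)
2. F is the midpoint of BD ⇒ F = (-1/2, 2)
3. R is the centroid of triangle DFL ⇒ R = (-1/18, 7/9)
2·[RXF] = 1/6, 2·[LXR] = 1/9
[RXF]:[LXR] = 1/6:1/9 = 3/2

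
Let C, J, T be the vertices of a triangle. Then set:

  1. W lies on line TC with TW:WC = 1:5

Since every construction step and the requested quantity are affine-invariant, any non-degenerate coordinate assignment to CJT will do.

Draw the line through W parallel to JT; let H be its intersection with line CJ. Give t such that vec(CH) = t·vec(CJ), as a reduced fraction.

t = 5/6

Set C = (0, 0), J = (1, 0), T = (0, 1); any affine frame gives the same invariant.
1. W lies on line TC with TW:WC = 1:5 ⇒ W = (0, 5/6)
through W parallel to JT: direction (-1, 1); meets CJ at H = (5/6, 0)
H = C + t·(J−C) with t = 5/6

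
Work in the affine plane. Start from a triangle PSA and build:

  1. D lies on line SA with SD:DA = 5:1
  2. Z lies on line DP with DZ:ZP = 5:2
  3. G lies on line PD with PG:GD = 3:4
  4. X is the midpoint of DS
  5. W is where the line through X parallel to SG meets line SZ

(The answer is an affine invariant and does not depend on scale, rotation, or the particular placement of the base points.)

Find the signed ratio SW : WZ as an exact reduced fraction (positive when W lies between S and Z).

SW:WZ = -2/3

Choose coordinates P = (0, 0), S = (1, 0), A = (0, 1).
1. D lies on line SA with SD:DA = 5:1 ⇒ D = (1/6, 5/6)
2. Z lies on line DP with DZ:ZP = 5:2 ⇒ Z = (1/21, 5/21)
3. G lies on line PD with PG:GD = 3:4 ⇒ G = (1/14, 5/14)
4. X is the midpoint of DS ⇒ X = (7/12, 5/12)
5. W is where the line through X parallel to SG meets line SZ ⇒ W = (61/21, -10/21)
W = S + t·(Z−S) with t = -2, so SW:WZ = t:(1−t) = -2:3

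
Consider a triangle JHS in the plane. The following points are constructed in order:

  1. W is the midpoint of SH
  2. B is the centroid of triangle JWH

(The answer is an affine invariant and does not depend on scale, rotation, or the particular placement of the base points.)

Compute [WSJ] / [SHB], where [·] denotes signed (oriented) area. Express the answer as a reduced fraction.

Assign J = (0, 0), H = (1, 0), S = (0, 1) — the answer is frame-independent, so this choice is without loss of generality.
1. W is the midpoint of SH ⇒ W = (1/2, 1/2)
2. B is the centroid of triangle JWH ⇒ B = (1/2, 1/6)
2·[WSJ] = 1/2, 2·[SHB] = -1/3
[WSJ]:[SHB] = 1/2:-1/3 = -3/2

[WSJ]:[SHB] = -3/2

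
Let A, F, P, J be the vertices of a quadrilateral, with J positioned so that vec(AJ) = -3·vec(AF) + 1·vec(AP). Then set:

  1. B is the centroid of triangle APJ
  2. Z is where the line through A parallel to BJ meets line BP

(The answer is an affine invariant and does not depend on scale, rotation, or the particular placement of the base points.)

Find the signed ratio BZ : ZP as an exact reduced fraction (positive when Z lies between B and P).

Work in coordinates with A = (0, 0), F = (1, 0), P = (0, 1), J = (-3, 1).
1. B is the centroid of triangle APJ ⇒ B = (-1, 2/3)
2. Z is where the line through A parallel to BJ meets line BP ⇒ Z = (-2, 1/3)
Z = B + t·(P−B) with t = -1, so BZ:ZP = t:(1−t) = -1:2

BZ:ZP = -1/2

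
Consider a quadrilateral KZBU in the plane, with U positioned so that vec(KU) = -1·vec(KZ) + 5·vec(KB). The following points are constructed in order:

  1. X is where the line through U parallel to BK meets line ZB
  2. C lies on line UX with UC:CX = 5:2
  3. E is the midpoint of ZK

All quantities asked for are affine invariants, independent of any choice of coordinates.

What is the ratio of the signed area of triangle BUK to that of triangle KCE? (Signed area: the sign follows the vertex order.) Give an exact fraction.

Set K = (0, 0), Z = (1, 0), B = (0, 1), U = (-1, 5); any affine frame gives the same invariant.
1. X is where the line through U parallel to BK meets line ZB ⇒ X = (-1, 2)
2. C lies on line UX with UC:CX = 5:2 ⇒ C = (-1, 20/7)
3. E is the midpoint of ZK ⇒ E = (1/2, 0)
2·[BUK] = 1, 2·[KCE] = -10/7
[BUK]:[KCE] = 1:-10/7 = -7/10

[BUK]:[KCE] = -7/10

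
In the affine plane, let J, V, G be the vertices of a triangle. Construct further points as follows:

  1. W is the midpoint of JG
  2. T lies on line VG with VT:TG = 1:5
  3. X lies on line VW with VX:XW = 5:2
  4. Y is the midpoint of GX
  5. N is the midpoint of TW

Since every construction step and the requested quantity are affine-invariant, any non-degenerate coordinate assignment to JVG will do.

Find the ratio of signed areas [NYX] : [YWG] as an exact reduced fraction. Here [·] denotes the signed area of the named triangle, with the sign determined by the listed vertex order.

Set J = (0, 0), V = (1, 0), G = (0, 1); any affine frame gives the same invariant.
1. W is the midpoint of JG ⇒ W = (0, 1/2)
2. T lies on line VG with VT:TG = 1:5 ⇒ T = (5/6, 1/6)
3. X lies on line VW with VX:XW = 5:2 ⇒ X = (2/7, 5/14)
4. Y is the midpoint of GX ⇒ Y = (1/7, 19/28)
5. N is the midpoint of TW ⇒ N = (5/12, 1/3)
2·[NYX] = 13/336, 2·[YWG] = -1/14
[NYX]:[YWG] = 13/336:-1/14 = -13/24

[NYX]:[YWG] = -13/24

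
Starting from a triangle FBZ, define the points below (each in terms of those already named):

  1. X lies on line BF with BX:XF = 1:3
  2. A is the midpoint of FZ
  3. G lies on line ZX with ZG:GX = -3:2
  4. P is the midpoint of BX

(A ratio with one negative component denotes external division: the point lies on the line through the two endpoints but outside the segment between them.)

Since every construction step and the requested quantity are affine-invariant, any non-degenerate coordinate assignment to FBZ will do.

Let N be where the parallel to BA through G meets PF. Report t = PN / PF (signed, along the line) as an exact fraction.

t = 3

Work in coordinates with F = (0, 0), B = (1, 0), Z = (0, 1).
1. X lies on line BF with BX:XF = 1:3 ⇒ X = (3/4, 0)
2. A is the midpoint of FZ ⇒ A = (0, 1/2)
3. G lies on line ZX with ZG:GX = -3:2 ⇒ G = (9/4, -2)
4. P is the midpoint of BX ⇒ P = (7/8, 0)
through G parallel to BA: direction (-1, 1/2); meets PF at N = (-7/4, 0)
N = P + t·(F−P) with t = 3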